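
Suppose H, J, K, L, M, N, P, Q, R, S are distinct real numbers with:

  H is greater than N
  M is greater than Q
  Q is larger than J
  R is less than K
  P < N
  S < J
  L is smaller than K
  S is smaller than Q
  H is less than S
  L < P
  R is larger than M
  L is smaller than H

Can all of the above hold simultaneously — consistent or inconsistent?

Every relation is compatible with L < P < N < H < S < J < Q < M < R < K; the set is consistent.

consistent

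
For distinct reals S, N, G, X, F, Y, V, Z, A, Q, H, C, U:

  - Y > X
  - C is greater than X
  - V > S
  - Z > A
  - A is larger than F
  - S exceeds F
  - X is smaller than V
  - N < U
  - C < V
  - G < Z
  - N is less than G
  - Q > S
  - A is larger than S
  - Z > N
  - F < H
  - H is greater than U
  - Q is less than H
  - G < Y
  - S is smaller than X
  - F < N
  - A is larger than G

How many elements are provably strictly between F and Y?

Chaining upward from F reaches: N, S, G, U, Q, A, Z, X, C, V, H.
Chaining downward from Y reaches: N, S, G, X.
Strictly between F and Y are those in both lists: N, S, G, X — 4 elements.

4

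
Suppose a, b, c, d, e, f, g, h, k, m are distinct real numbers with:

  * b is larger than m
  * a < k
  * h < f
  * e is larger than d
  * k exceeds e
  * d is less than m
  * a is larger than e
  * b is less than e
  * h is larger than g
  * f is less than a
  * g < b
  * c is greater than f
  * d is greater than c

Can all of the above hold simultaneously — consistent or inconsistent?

Every relation is compatible with g < h < f < c < d < m < b < e < a < k; the set is consistent.

consistent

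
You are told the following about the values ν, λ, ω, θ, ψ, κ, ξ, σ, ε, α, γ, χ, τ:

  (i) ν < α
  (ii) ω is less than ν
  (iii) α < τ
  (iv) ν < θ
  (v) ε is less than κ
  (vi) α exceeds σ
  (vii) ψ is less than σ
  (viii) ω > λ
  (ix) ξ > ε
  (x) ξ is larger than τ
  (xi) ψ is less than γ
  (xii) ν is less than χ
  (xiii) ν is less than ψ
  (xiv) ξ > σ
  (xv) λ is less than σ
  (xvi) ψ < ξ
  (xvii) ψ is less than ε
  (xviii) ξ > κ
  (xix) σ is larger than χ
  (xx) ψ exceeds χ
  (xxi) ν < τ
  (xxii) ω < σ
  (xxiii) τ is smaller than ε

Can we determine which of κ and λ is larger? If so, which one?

κ

Following the relations from λ: λ < ω < ν < χ < ψ < σ < α < τ < ε < κ.
So κ is larger.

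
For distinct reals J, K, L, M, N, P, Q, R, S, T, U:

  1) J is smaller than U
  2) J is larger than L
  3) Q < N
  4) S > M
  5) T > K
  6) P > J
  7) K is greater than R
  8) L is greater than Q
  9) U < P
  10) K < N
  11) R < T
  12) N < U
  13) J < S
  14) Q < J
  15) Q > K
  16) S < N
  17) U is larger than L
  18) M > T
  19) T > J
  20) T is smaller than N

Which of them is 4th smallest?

Piecing the relations together gives one ordering: R < K < Q < L < J < T < M < S < N < U < P.
The 4th smallest is L.

L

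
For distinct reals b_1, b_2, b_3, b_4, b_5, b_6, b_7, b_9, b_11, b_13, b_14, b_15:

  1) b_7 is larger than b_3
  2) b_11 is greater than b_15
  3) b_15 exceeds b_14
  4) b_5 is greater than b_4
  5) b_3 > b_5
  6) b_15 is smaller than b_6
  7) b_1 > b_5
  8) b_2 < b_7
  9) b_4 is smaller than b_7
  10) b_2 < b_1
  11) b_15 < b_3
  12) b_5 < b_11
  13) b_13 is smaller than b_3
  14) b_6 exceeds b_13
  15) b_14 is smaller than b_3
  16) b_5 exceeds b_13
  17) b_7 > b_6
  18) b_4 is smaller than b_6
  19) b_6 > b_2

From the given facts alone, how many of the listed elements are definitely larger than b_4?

The elements the relations force above b_4 are b_5, b_11, b_6, b_3, b_7, b_1 — no chain reaches any other.
That is 6.

6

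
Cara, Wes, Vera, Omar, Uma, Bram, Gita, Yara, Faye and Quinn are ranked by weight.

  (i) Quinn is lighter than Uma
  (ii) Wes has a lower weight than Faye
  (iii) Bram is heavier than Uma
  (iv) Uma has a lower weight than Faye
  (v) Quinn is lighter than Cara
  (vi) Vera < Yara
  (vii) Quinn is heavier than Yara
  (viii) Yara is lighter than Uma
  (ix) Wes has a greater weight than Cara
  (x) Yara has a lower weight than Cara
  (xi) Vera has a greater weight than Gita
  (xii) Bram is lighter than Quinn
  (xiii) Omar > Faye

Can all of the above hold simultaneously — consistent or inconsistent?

Chaining the given relations yields Uma < Bram < Quinn, so Uma < Quinn. But one relation states Quinn < Uma. These cannot both hold.

inconsistent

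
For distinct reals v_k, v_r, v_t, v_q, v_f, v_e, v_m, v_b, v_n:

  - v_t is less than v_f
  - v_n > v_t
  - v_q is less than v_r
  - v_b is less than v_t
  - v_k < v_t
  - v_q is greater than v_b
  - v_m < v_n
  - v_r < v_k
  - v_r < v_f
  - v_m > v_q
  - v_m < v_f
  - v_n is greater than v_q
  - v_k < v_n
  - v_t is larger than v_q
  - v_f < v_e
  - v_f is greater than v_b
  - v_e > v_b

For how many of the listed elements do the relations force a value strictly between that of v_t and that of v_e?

Chaining upward from v_t reaches: v_f, v_n.
Chaining downward from v_e reaches: v_b, v_q, v_r, v_k, v_m, v_f.
Strictly between v_t and v_e are those in both lists: v_f — 1 element.

1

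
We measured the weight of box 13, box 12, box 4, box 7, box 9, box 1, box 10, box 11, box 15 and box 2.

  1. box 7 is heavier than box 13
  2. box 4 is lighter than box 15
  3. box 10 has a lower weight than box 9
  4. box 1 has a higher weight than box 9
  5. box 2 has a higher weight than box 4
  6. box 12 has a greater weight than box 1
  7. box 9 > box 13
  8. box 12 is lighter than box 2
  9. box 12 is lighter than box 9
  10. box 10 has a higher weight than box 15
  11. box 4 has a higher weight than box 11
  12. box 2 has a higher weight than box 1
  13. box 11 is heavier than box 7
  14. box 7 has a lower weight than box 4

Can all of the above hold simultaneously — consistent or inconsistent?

We have box 12 < box 9 stated directly, yet also box 9 < box 1 < box 12 by chaining the others — so box 9 < box 12. Contradiction.

inconsistent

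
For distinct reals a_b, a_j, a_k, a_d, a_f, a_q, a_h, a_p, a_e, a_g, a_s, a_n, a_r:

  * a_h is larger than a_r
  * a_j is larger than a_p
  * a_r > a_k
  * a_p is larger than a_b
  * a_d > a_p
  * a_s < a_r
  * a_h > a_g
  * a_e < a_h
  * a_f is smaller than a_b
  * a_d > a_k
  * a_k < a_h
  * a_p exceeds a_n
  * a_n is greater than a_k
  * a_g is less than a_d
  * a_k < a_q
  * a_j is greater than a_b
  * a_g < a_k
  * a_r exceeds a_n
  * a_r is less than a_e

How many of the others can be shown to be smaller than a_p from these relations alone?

From a_p the given relations immediately reach a_n, a_b.
From those, a_k, a_f — 4 in total.
From those, a_g — 5 in total.
Nothing else is reachable below a_p; 5 in all.

5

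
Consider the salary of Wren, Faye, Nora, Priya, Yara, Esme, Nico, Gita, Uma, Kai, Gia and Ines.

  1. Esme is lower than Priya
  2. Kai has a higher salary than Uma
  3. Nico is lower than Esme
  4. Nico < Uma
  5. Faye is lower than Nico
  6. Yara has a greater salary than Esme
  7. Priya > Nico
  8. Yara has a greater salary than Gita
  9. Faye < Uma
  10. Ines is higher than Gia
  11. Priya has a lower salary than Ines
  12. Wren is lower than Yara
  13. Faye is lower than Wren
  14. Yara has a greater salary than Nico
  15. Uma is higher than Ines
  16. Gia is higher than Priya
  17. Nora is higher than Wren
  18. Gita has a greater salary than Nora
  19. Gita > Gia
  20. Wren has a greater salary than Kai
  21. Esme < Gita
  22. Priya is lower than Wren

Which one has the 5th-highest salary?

Piecing the relations together gives one ordering: Faye < Nico < Esme < Priya < Gia < Ines < Uma < Kai < Wren < Nora < Gita < Yara.
The 5th largest is Kai.

Kai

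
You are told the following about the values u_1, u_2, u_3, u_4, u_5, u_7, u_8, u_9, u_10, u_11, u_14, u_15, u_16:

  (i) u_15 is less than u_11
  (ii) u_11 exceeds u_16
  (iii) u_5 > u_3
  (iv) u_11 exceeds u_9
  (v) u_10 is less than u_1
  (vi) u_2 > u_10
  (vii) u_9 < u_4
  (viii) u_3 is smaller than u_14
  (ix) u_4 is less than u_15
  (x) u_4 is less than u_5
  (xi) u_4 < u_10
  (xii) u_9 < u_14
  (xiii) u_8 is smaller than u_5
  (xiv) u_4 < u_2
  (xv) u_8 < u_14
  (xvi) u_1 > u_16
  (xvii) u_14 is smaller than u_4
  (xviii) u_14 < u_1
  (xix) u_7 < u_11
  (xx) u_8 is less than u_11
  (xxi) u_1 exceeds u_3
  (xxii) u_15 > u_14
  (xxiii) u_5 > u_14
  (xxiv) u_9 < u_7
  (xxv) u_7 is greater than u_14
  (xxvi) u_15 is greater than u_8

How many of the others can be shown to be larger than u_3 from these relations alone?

The elements the relations force above u_3 are u_14, u_7, u_4, u_5, u_10, u_2, u_15, u_11, u_1 — no chain reaches any other.
That is 9.

9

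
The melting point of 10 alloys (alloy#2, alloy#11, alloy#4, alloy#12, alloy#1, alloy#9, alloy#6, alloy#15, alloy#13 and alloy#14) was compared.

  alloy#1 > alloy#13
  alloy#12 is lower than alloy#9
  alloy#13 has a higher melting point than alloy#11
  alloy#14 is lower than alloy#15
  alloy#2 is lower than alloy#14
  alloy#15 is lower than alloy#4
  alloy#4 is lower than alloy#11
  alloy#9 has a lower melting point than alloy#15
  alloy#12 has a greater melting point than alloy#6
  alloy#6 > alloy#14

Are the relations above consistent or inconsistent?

consistent

Every relation is compatible with alloy#2 < alloy#14 < alloy#6 < alloy#12 < alloy#9 < alloy#15 < alloy#4 < alloy#11 < alloy#13 < alloy#1; the set is consistent.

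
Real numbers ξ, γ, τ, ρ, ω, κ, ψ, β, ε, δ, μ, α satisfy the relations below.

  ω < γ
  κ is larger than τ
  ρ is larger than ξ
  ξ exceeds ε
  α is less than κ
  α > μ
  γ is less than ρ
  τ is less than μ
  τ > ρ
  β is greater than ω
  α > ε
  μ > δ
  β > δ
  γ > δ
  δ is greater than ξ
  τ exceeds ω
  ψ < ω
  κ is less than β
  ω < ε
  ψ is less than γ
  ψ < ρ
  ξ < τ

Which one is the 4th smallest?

The consecutive relations fix a unique order: ψ < ω < ε < ξ < δ < γ < ρ < τ < μ < α < κ < β.
The 4th smallest is ξ.

ξ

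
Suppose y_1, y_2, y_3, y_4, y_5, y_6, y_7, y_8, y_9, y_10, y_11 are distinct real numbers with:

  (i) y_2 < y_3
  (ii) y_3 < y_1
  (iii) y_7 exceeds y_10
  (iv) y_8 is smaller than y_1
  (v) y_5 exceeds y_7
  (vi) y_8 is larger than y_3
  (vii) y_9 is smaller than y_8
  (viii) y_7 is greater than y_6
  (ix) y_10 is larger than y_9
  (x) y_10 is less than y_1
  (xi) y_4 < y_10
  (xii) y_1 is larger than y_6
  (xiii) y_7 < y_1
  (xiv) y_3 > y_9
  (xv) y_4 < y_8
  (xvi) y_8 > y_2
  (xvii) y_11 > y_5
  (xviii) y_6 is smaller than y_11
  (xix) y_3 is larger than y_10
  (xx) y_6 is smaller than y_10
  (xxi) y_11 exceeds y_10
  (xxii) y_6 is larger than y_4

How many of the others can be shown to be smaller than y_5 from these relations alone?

5

Directly below y_5: y_7.
One step further: y_6, y_10 (3 so far).
One step further: y_9, y_4 (5 so far).
Nothing else is reachable below y_5; 5 in all.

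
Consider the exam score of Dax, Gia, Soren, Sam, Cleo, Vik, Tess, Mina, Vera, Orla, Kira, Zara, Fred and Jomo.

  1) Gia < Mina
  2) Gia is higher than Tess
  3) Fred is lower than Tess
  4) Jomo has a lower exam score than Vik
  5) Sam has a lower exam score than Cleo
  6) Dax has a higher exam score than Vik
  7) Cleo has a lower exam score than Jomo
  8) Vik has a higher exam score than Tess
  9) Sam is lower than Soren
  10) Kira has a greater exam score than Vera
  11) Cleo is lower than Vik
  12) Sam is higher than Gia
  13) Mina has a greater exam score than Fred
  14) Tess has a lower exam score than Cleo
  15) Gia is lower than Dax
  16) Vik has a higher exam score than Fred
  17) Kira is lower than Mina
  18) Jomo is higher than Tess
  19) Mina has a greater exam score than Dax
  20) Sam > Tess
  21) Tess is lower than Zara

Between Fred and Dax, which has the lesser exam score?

The relevant relations are Fred < Tess; Tess < Gia; Gia < Sam; Sam < Cleo; Cleo < Jomo; Jomo < Vik; Vik < Dax.
Together: Fred < Tess < Gia < Sam < Cleo < Jomo < Vik < Dax.
So Fred < Dax; Fred is the lower of the two.

Fred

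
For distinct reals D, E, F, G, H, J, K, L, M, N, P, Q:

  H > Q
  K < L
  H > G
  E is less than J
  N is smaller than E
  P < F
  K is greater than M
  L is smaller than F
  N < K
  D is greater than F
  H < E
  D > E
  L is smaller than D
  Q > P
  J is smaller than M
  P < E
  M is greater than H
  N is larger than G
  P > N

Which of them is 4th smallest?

Q

The consecutive relations fix a unique order: G < N < P < Q < H < E < J < M < K < L < F < D.
The 4th smallest is Q.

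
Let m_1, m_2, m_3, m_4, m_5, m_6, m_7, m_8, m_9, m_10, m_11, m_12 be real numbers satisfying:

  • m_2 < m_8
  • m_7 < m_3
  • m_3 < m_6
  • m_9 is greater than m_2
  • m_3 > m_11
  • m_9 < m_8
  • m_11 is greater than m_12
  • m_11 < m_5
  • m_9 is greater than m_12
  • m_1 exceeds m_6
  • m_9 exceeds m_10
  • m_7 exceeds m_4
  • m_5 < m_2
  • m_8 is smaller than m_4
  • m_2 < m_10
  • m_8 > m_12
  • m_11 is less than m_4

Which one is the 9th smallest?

The consecutive relations fix a unique order: m_12 < m_11 < m_5 < m_2 < m_10 < m_9 < m_8 < m_4 < m_7 < m_3 < m_6 < m_1.
The 9th smallest is m_7.

m_7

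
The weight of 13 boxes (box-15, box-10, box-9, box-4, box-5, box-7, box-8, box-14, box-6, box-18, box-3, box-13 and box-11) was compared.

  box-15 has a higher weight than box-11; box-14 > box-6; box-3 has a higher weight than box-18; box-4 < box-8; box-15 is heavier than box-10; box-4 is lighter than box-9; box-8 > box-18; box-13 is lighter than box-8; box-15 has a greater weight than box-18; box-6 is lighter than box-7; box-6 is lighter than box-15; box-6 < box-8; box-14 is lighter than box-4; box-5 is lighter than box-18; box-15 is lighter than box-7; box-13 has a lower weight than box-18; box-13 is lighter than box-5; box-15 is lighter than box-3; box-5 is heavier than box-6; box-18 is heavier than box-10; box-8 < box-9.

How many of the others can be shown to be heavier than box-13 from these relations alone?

7

From box-13 the given relations immediately reach box-5, box-18, box-8.
From those, box-15, box-3, box-9 — 6 in total.
From those, box-7 — 7 in total.
Nothing else is reachable above box-13; 7 in all.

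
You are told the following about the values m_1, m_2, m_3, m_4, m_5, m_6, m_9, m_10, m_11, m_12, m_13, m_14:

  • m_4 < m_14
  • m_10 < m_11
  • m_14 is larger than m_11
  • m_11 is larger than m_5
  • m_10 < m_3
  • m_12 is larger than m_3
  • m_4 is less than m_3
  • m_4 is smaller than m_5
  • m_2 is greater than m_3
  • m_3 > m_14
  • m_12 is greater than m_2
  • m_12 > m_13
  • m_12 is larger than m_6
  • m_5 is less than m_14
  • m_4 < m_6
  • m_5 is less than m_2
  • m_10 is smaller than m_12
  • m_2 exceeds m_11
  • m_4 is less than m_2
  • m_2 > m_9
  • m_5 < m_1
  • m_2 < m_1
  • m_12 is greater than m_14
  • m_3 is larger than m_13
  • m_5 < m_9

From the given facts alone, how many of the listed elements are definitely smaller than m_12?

10

From m_12 the given relations immediately reach m_10, m_6, m_14, m_13, m_3, m_2.
From those, m_4, m_5, m_11, m_9 — 10 in total.
No other element is forced below m_12 by the given relations, so the count is 10.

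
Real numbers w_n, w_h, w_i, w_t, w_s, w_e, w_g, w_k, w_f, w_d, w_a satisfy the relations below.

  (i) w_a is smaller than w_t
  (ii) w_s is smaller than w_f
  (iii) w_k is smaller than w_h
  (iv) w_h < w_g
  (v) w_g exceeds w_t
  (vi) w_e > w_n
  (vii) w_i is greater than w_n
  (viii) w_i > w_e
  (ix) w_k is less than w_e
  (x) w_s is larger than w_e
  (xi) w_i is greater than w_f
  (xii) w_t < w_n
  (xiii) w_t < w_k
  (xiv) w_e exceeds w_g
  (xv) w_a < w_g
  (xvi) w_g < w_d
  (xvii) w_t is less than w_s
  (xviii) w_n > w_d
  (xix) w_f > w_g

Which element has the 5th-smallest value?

Chaining the given pairs: w_a < w_t < w_k < w_h < w_g < w_d < w_n < w_e < w_s < w_f < w_i.
The 5th smallest is w_g.

w_g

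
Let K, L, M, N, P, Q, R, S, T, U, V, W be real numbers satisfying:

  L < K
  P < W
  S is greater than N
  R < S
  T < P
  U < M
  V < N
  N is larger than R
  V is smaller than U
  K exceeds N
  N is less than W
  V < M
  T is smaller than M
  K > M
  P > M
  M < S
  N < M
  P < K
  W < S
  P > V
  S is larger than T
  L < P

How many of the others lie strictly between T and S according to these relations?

3

The relations place T below S. An element lies strictly between them when it is forced above T and also forced below S.
Above T: {M, P, K, W}. Below S: {V, U, R, L, N, M, P, W}.
Intersection: {M, P, W} — 3.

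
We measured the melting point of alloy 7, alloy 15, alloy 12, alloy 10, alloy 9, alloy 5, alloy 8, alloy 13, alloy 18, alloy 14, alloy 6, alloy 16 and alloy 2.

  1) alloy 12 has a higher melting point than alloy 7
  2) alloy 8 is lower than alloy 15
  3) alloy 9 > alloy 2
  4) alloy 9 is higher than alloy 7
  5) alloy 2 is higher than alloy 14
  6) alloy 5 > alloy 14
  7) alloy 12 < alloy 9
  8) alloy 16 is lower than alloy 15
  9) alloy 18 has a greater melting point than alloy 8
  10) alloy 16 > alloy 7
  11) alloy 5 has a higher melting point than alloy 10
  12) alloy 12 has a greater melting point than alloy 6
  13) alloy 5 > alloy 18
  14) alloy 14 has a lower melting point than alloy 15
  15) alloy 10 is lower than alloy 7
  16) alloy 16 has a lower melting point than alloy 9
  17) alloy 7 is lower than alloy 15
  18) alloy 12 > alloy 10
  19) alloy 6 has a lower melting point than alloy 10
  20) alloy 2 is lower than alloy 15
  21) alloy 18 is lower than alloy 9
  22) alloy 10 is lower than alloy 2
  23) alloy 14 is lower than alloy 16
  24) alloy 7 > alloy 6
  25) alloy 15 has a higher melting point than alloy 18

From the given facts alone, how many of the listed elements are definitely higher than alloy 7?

The elements the relations force above alloy 7 are alloy 12, alloy 16, alloy 15, alloy 9 — no chain reaches any other.
That is 4.

4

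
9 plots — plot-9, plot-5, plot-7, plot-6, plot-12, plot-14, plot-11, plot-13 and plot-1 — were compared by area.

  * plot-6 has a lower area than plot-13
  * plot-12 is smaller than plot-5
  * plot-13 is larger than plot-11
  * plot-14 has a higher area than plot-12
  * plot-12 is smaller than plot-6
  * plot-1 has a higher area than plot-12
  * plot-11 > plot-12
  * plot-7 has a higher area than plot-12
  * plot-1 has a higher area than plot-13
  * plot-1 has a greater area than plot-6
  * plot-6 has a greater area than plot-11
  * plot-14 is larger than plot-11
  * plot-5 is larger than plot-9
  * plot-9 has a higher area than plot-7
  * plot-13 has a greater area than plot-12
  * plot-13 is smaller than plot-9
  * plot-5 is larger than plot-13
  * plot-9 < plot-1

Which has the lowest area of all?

Chaining upward from plot-12: directly above it, plot-11, plot-6, plot-14, plot-7, plot-13, plot-5, plot-1; then plot-9.
That covers every other element, and nothing is given below plot-12, so plot-12 is the lowest area.

plot-12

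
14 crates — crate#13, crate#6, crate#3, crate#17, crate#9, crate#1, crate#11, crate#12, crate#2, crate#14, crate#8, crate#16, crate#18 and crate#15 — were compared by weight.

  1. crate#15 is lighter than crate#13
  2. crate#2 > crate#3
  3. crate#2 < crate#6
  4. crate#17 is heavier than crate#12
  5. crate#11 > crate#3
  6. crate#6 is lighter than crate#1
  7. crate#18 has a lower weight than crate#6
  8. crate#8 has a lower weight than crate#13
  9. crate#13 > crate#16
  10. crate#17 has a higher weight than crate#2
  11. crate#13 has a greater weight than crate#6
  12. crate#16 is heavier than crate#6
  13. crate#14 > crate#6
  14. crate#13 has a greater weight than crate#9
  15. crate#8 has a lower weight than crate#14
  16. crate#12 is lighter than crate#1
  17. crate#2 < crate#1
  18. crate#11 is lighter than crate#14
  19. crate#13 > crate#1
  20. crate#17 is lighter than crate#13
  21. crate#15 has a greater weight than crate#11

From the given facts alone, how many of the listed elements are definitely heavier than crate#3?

9

The elements the relations force above crate#3 are crate#2, crate#11, crate#6, crate#16, crate#14, crate#1, crate#15, crate#17, crate#13 — no chain reaches any other.
That is 9.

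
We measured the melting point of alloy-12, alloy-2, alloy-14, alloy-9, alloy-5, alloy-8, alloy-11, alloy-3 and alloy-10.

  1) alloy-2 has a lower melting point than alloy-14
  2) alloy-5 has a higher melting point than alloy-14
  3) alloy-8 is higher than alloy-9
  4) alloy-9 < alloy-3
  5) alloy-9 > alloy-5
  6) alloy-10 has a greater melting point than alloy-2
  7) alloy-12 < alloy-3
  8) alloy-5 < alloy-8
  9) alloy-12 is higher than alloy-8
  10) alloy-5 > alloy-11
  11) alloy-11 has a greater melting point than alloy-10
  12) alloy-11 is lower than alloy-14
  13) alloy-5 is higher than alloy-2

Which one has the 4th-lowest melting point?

Chaining the given pairs: alloy-2 < alloy-10 < alloy-11 < alloy-14 < alloy-5 < alloy-9 < alloy-8 < alloy-12 < alloy-3.
Counting 4 from the smallest end gives alloy-14.

alloy-14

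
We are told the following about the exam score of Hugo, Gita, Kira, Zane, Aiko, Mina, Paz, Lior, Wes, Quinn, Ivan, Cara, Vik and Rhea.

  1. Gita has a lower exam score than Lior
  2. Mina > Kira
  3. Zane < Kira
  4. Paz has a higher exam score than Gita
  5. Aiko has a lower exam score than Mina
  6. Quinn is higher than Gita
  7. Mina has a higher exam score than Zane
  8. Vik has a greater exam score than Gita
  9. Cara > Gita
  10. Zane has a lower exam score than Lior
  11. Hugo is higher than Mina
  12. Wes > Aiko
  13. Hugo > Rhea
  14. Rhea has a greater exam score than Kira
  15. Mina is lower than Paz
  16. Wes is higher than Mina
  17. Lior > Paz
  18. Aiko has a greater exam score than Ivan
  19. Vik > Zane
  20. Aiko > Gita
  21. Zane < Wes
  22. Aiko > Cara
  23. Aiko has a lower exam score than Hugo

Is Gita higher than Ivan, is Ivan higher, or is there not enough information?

undetermined

Following every chain through Gita: above Gita we get Cara, Quinn, Aiko, Mina, Vik, Paz, Wes, Hugo, Lior.
Ivan is not reached, and no chain runs the other way from Ivan to Gita.
So the given relations leave the order of Gita and Ivan undetermined.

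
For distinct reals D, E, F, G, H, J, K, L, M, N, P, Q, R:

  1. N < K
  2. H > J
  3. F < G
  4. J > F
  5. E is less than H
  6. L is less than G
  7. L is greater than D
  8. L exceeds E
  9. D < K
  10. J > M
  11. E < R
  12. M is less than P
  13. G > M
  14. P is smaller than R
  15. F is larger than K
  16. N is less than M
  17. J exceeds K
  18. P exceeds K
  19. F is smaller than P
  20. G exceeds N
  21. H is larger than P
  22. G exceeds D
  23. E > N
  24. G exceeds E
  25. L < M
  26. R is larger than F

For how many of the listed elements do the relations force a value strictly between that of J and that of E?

Chaining upward from E reaches: L, M, P, H, R, G.
Chaining downward from J reaches: D, N, K, F, L, M.
Strictly between E and J are those in both lists: L, M — 2 elements.

2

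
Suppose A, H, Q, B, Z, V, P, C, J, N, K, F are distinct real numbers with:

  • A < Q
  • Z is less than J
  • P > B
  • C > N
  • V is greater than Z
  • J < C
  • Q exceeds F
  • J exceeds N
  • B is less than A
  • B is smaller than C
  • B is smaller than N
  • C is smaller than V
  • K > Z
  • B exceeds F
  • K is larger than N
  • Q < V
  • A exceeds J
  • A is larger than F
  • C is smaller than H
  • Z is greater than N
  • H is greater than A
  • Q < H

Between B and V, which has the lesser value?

B

Link the given pairs in sequence: B < N; N < Z; Z < J; J < A; A < Q; Q < V.
Together: B < N < Z < J < A < Q < V.
So B < V; B is the smaller of the two.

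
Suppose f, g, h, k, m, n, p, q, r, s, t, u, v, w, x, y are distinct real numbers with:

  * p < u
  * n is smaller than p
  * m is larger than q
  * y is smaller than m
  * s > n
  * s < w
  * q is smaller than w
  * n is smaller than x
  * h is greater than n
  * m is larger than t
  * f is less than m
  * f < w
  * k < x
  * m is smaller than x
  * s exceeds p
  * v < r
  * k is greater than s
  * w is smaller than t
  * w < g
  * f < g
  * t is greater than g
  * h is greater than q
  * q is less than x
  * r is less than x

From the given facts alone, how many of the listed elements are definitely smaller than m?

9

The elements the relations force below m are y, q, n, p, s, f, w, g, t — no chain reaches any other.
That is 9.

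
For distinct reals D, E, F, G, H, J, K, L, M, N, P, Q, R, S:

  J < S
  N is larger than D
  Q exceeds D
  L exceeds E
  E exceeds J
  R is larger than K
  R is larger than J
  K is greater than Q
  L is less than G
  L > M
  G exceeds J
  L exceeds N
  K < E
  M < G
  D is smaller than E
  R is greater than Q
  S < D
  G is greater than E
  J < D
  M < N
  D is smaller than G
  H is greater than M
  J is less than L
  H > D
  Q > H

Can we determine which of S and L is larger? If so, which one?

S < D < Q < K < E < L, by transitivity through D, Q, K, E.
So L is larger.

L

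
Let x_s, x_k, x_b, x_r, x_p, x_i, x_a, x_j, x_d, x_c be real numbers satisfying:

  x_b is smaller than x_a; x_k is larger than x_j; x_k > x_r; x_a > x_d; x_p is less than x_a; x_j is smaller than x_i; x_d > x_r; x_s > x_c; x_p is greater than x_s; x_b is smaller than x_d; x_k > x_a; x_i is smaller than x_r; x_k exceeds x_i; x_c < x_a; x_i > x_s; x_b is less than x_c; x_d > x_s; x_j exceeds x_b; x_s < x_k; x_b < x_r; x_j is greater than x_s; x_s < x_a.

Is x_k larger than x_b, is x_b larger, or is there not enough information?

Link the given pairs in sequence: x_b < x_c; x_c < x_s; x_s < x_j; x_j < x_i; x_i < x_r; x_r < x_d; x_d < x_a; x_a < x_k.
Chaining these gives x_b < x_c < x_s < x_j < x_i < x_r < x_d < x_a < x_k.
So x_k is larger.

x_k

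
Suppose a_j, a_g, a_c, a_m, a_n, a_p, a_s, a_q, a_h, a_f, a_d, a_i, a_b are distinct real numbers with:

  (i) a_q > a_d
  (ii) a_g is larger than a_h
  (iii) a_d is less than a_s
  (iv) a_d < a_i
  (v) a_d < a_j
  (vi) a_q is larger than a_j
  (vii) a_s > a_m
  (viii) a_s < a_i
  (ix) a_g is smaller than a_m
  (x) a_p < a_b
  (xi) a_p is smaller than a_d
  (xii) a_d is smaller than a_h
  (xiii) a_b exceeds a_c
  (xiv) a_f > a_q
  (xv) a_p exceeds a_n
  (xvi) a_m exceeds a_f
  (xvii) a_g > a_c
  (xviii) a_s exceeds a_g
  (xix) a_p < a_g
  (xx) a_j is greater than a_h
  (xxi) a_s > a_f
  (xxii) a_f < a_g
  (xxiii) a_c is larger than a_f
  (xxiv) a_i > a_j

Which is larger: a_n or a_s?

a_s

a_n < a_p and a_p < a_d give a_n < a_d.
With a_d < a_h: a_n < a_p < a_d < a_h.
With a_h < a_j: a_n < a_p < a_d < a_h < a_j.
With a_j < a_q: a_n < a_p < a_d < a_h < a_j < a_q.
With a_q < a_f: a_n < a_p < a_d < a_h < a_j < a_q < a_f.
Then a_f < a_c extends the chain to a_c.
With a_c < a_g: a_n < a_p < a_d < a_h < a_j < a_q < a_f < a_c < a_g.
Then a_g < a_m extends the chain to a_m.
With a_m < a_s: a_n < a_p < a_d < a_h < a_j < a_q < a_f < a_c < a_g < a_m < a_s.
So a_n < a_s; a_s is the larger of the two.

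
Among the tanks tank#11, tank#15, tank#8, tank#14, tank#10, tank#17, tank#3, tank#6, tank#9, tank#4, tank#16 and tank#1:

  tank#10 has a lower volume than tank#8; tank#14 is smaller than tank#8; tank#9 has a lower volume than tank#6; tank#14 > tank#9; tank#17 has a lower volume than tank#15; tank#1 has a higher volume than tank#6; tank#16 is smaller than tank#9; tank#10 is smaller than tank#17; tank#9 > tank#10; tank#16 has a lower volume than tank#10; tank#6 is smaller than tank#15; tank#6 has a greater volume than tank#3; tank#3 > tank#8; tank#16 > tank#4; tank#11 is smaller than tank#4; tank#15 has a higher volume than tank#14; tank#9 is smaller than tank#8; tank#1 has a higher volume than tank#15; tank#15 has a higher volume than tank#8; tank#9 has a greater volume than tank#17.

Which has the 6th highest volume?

Chaining the given pairs: tank#11 < tank#4 < tank#16 < tank#10 < tank#17 < tank#9 < tank#14 < tank#8 < tank#3 < tank#6 < tank#15 < tank#1.
The 6th largest is tank#14.

tank#14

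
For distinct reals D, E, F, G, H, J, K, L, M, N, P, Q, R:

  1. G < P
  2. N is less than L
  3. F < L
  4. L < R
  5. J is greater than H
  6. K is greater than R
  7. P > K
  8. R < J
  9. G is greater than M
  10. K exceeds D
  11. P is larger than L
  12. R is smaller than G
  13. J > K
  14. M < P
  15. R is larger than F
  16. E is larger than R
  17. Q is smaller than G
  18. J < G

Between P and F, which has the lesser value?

F < L and L < R give F < R.
With R < K: F < L < R < K.
Then K < J extends the chain to J.
With J < G: F < L < R < K < J < G.
Then G < P extends the chain to P.
So F < P; F is the smaller of the two.

F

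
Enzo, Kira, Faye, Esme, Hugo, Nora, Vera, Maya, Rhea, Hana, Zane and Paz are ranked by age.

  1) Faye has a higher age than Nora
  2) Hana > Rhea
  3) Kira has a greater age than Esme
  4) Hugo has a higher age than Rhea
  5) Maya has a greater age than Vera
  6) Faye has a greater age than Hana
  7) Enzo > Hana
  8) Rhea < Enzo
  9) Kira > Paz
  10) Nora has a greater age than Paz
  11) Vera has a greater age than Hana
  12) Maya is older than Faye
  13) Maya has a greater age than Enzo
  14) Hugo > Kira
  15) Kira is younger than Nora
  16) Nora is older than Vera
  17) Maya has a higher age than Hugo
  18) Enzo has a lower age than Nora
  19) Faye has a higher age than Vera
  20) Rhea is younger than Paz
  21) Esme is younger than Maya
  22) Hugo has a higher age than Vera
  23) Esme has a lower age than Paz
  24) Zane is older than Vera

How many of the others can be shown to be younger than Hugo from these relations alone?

6

From Hugo the given relations immediately reach Rhea, Kira, Vera.
From those, Esme, Hana, Paz — 6 in total.
No other element is forced below Hugo by the given relations, so the count is 6.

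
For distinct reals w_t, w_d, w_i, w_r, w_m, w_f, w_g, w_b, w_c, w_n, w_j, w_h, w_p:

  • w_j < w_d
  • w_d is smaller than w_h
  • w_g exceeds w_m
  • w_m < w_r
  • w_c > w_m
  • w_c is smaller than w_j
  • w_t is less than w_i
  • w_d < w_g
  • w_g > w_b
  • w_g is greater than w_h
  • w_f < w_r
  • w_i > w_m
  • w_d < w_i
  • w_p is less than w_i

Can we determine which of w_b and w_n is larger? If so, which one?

Following every chain through w_b: above w_b we get w_g.
w_n is not reached, and no chain runs the other way from w_n to w_b.
So the given relations leave the order of w_b and w_n undetermined.

undetermined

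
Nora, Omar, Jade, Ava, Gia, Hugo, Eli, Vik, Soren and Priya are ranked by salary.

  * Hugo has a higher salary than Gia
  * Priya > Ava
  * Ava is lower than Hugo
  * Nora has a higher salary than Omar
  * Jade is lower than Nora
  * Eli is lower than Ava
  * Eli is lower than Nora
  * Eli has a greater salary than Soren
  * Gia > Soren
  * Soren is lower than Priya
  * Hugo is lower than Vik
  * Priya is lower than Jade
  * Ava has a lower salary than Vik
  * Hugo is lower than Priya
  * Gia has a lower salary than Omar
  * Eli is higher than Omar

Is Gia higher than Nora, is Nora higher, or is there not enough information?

Gia < Omar and Omar < Eli give Gia < Eli.
Then Eli < Ava extends the chain to Ava.
Then Ava < Hugo extends the chain to Hugo.
Then Hugo < Priya extends the chain to Priya.
With Priya < Jade: Gia < Omar < Eli < Ava < Hugo < Priya < Jade.
With Jade < Nora: Gia < Omar < Eli < Ava < Hugo < Priya < Jade < Nora.
So Nora is higher.

Nora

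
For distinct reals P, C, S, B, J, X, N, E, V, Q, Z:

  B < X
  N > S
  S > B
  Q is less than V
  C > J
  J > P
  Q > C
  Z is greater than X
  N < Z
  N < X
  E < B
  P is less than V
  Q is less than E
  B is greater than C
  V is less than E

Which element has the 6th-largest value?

Chaining the given pairs: P < J < C < Q < V < E < B < S < N < X < Z.
The 6th largest is E.

E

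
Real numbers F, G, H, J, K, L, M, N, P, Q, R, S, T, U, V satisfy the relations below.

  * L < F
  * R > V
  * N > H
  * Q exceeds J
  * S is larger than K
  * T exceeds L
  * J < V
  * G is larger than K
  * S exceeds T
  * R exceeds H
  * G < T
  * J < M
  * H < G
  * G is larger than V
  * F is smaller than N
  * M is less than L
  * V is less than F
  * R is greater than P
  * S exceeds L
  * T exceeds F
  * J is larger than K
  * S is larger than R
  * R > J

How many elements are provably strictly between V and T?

2

Chaining upward from V reaches: F, G, N, R, S.
Chaining downward from T reaches: K, H, J, M, L, F, G.
Strictly between V and T are those in both lists: F, G — 2 elements.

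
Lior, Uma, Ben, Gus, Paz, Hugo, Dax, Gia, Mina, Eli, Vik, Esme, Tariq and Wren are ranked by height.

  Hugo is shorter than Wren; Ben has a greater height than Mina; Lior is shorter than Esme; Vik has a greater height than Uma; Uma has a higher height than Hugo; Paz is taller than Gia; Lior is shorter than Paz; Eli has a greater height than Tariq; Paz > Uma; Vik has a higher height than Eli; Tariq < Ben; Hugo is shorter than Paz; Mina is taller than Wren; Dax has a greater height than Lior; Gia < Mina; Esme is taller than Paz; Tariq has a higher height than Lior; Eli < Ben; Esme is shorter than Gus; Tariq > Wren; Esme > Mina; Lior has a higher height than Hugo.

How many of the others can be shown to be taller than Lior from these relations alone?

The elements the relations force above Lior are Tariq, Paz, Esme, Eli, Gus, Dax, Ben, Vik — no chain reaches any other.
That is 8.

8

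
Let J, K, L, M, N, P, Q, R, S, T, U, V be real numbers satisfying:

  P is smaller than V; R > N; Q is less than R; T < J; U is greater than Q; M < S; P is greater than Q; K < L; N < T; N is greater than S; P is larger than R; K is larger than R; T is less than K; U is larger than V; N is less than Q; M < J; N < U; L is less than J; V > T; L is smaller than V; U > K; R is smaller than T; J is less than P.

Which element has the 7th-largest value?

T

The consecutive relations fix a unique order: M < S < N < Q < R < T < K < L < J < P < V < U.
The 7th largest is T.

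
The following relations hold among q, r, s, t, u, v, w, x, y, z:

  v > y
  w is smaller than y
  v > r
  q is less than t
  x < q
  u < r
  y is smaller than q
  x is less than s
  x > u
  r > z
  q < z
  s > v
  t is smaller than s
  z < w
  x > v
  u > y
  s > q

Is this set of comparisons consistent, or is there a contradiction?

inconsistent

We have q < z stated directly, yet also z < w < y < u < r < v < x < q by chaining the others — so z < q. Contradiction.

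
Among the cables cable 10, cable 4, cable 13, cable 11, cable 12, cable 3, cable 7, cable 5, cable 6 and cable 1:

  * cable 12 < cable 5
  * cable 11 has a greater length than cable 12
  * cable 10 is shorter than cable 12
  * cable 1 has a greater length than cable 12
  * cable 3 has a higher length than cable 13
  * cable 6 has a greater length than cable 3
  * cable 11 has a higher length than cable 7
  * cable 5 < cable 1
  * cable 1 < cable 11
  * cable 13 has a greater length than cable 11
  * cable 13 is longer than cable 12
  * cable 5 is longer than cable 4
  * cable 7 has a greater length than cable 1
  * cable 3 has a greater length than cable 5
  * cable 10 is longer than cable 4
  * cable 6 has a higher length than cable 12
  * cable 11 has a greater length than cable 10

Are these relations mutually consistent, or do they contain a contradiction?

Every relation is compatible with cable 4 < cable 10 < cable 12 < cable 5 < cable 1 < cable 7 < cable 11 < cable 13 < cable 3 < cable 6; the set is consistent.

consistent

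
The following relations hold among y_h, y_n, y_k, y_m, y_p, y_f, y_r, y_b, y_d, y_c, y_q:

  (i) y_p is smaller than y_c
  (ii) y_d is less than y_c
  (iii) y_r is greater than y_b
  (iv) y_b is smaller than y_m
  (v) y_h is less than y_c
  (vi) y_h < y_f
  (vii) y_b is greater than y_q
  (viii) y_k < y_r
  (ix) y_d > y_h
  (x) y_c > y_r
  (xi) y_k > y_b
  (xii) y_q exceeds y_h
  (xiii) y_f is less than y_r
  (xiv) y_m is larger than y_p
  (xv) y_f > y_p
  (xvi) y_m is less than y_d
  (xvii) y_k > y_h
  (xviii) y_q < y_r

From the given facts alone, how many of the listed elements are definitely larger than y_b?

Directly above y_b: y_m, y_k, y_r.
One step further: y_d, y_c (5 so far).
Nothing else is reachable above y_b; 5 in all.

5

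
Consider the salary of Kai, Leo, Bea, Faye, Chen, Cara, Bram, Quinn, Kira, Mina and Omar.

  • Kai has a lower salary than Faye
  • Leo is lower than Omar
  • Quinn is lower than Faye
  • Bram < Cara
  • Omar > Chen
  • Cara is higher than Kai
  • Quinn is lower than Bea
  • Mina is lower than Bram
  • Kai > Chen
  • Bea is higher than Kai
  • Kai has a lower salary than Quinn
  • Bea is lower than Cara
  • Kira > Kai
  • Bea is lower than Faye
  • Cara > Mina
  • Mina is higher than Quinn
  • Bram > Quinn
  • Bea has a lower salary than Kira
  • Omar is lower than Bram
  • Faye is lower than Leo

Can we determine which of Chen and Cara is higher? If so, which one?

The relevant relations are Chen < Kai; Kai < Quinn; Quinn < Bea; Bea < Faye; Faye < Leo; Leo < Omar; Omar < Bram; Bram < Cara.
Chaining these gives Chen < Kai < Quinn < Bea < Faye < Leo < Omar < Bram < Cara.
So Cara is higher.

Cara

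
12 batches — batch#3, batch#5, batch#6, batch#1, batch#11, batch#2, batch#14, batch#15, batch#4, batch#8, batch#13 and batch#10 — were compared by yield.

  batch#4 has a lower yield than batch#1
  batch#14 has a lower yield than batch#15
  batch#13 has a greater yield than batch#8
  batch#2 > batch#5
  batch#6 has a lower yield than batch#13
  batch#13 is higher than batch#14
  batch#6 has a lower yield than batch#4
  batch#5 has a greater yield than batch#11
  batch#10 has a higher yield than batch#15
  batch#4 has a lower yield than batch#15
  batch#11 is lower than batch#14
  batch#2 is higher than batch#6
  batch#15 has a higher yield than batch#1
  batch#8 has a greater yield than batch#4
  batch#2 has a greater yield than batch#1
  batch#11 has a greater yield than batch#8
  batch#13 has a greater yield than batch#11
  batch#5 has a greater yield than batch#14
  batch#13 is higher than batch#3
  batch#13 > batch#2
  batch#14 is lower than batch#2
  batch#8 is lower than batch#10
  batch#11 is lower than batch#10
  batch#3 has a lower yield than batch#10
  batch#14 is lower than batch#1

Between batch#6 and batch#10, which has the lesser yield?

batch#6

Chaining the given relations: batch#6 < batch#4 < batch#8 < batch#11 < batch#14 < batch#1 < batch#15 < batch#10.
So batch#6 < batch#10; batch#6 is the lower of the two.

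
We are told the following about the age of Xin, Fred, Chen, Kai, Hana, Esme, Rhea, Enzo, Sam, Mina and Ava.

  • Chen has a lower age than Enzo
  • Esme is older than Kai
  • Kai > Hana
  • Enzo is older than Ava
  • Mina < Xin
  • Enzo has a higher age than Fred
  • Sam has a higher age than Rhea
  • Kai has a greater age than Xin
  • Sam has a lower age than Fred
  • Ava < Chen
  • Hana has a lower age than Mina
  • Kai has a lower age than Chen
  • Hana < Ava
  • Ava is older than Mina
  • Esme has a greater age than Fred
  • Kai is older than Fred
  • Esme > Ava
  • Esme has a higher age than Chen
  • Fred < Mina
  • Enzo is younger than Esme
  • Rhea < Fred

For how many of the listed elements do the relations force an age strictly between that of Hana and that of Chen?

Chaining upward from Hana reaches: Mina, Ava, Xin, Kai, Enzo, Esme.
Chaining downward from Chen reaches: Rhea, Sam, Fred, Mina, Ava, Xin, Kai.
Strictly between Hana and Chen are those in both lists: Mina, Ava, Xin, Kai — 4 elements.

4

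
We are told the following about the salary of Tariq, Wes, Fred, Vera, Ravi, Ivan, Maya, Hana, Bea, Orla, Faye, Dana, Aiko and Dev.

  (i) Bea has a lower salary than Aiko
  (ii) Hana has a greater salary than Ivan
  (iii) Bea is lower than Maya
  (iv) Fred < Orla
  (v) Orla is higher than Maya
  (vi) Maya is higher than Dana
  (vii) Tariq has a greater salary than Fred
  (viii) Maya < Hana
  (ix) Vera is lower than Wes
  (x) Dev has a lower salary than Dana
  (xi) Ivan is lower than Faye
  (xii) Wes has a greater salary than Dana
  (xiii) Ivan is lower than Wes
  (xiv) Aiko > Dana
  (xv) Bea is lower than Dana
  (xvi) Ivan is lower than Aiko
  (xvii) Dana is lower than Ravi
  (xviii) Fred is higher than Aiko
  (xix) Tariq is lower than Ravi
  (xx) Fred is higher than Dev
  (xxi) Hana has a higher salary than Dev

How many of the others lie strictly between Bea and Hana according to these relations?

Chaining upward from Bea reaches: Dana, Maya, Aiko, Fred, Wes, Tariq, Orla, Ravi.
Chaining downward from Hana reaches: Dev, Dana, Ivan, Maya.
Strictly between Bea and Hana are those in both lists: Dana, Maya — 2 elements.

2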